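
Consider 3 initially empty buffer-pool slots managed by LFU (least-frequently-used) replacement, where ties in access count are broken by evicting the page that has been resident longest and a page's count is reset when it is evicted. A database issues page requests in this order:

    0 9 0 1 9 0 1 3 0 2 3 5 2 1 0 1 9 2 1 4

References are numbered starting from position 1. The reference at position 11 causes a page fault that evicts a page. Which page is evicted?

2

pos 1: 0 -> miss, frames [0]
pos 2: 9 -> miss, frames [0, 9]
pos 3: 0 -> hit
pos 4: 1 -> miss, frames [0, 9, 1]
pos 5: 9 -> hit
pos 6: 0 -> hit
pos 7: 1 -> hit
pos 8: 3 -> miss, evict 9, frames [0, 1, 3]
pos 9: 0 -> hit
pos 10: 2 -> miss, evict 3, frames [0, 1, 2]
pos 11: 3 -> miss, evict 2, frames [0, 1, 3]
At position 11, page 2 is evicted.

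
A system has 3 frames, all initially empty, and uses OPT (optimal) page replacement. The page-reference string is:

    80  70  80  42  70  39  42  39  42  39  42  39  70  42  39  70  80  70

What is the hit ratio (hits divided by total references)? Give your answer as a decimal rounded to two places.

0.72

80: miss, frames [80]
70: miss, frames [80, 70]
80: hit
42: miss, frames [80, 70, 42]
70: hit
39: miss, evict 80, frames [70, 42, 39]
42: hit
39: hit
42: hit
39: hit
42: hit
39: hit
70: hit
42: hit
39: hit
70: hit
80: miss, evict 39, frames [70, 42, 80]
70: hit
Hits: 13 of 18 references → 13/18 = 0.7222.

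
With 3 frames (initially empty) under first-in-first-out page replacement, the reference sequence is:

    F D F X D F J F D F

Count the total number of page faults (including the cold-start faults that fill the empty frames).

F -> fault, frames [F]
D -> fault, frames [F, D]
F -> hit
X -> fault, frames [F, D, X]
D -> hit
F -> hit
J -> fault, evict F, frames [D, X, J]
F -> fault, evict D, frames [X, J, F]
D -> fault, evict X, frames [J, F, D]
F -> hit
Page faults: 6.

6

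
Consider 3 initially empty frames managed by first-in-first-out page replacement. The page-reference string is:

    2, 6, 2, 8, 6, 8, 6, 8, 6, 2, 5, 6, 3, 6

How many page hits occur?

2: miss, frames {2}
6: miss, frames {2,6}
2: hit
8: miss, frames {2,6,8}
6: hit
8: hit
6: hit
8: hit
6: hit
2: hit
5: miss, evict 2, frames {6,8,5}
6: hit
3: miss, evict 6, frames {8,5,3}
6: miss, evict 8, frames {5,3,6}
Hits: 8.

8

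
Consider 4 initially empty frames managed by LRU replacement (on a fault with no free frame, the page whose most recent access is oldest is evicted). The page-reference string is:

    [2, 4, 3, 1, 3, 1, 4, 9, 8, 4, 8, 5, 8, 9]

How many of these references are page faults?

7

2 -> miss, frames (2)
4 -> miss, frames (2 4)
3 -> miss, frames (2 4 3)
1 -> miss, frames (2 4 3 1)
3 -> hit
1 -> hit
4 -> hit
9 -> miss, evict 2, frames (3 1 4 9)
8 -> miss, evict 3, frames (1 4 9 8)
4 -> hit
8 -> hit
5 -> miss, evict 1, frames (9 4 8 5)
8 -> hit
9 -> hit
Page faults: 7.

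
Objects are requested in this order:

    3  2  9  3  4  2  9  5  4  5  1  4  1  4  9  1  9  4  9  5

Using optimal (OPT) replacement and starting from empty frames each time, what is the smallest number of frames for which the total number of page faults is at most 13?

2

f=1: 20 faults
f=2: 11 faults
f=3: 7 faults
f=4: 6 faults
f=5: 6 faults
f=6: 6 faults
Smallest f with faults ≤ 13 is 2.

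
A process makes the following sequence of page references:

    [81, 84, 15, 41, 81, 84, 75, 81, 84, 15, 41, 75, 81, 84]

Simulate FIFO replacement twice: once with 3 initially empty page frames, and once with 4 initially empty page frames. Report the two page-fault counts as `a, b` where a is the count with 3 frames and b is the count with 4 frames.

3 frames: F F F F F F F . . F F . F F → 11 faults.
4 frames: F F F F . . F F F F F F F F → 12 faults.
12 > 11: adding a frame increased faults — Belady's anomaly.

11, 12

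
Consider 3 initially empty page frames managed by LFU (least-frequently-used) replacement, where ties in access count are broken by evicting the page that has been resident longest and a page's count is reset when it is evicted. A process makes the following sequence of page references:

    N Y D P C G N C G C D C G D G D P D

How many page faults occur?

N → fault, frames (N)
Y → fault, frames (N Y)
D → fault, frames (N Y D)
P → fault, evict N, frames (Y D P)
C → fault, evict Y, frames (D P C)
G → fault, evict D, frames (P C G)
N → fault, evict P, frames (C G N)
C → hit
G → hit
C → hit
D → fault, evict N, frames (C G D)
C → hit
G → hit
D → hit
G → hit
D → hit
P → fault, evict D, frames (C G P)
D → fault, evict P, frames (C G D)
Page faults: 10.

10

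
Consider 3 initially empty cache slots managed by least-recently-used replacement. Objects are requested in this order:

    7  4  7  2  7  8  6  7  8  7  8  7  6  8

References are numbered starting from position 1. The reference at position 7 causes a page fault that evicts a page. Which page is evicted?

2

pos 1: 7 -> miss, frames {7}
pos 2: 4 -> miss, frames {7,4}
pos 3: 7 -> hit
pos 4: 2 -> miss, frames {4,7,2}
pos 5: 7 -> hit
pos 6: 8 -> miss, evict 4, frames {2,7,8}
pos 7: 6 -> miss, evict 2, frames {7,8,6}
At position 7, page 2 is evicted.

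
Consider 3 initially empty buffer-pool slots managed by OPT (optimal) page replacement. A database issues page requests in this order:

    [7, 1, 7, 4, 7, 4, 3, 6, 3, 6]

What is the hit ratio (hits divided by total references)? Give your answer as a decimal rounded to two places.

0.50

7 -> miss, frames [7]
1 -> miss, frames [7, 1]
7 -> hit
4 -> miss, frames [7, 1, 4]
7 -> hit
4 -> hit
3 -> miss, evict 4, frames [7, 1, 3]
6 -> miss, evict 1, frames [7, 3, 6]
3 -> hit
6 -> hit
Hits: 5 of 10 references → 5/10 = 0.5000.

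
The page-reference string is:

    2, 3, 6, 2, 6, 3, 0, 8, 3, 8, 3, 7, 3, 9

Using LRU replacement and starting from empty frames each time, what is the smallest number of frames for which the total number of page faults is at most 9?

3

f=1: 14 faults
f=2: 10 faults
f=3: 7 faults
f=4: 7 faults
f=5: 7 faults
f=6: 7 faults
f=7: 7 faults
Smallest f with faults ≤ 9 is 3.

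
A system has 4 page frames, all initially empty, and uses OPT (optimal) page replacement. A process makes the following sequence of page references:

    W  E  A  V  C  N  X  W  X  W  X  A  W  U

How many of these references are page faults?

8

W -> miss, frames {W}
E -> miss, frames {W,E}
A -> miss, frames {W,E,A}
V -> miss, frames {W,E,A,V}
C -> miss, evict V, frames {W,E,A,C}
N -> miss, evict C, frames {W,E,A,N}
X -> miss, evict N, frames {W,E,A,X}
W -> hit
X -> hit
W -> hit
X -> hit
A -> hit
W -> hit
U -> miss, evict X, frames {W,E,A,U}
Page faults: 8.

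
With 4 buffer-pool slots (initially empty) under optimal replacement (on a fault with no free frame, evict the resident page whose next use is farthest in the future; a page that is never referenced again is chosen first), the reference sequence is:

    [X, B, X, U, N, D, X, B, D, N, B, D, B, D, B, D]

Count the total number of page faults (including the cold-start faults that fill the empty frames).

5

X: miss, frames {X}
B: miss, frames {X,B}
X: hit
U: miss, frames {X,B,U}
N: miss, frames {X,B,U,N}
D: miss, evict U, frames {X,B,N,D}
X: hit
B: hit
D: hit
N: hit
B: hit
D: hit
B: hit
D: hit
B: hit
D: hit
Page faults: 5.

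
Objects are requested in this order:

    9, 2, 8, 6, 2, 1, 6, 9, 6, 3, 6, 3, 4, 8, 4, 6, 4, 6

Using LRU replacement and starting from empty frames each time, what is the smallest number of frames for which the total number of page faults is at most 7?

f=1: 18 faults
f=2: 12 faults
f=3: 10 faults
f=4: 9 faults
f=5: 8 faults
f=6: 8 faults
f=7: 7 faults
Smallest f with faults ≤ 7 is 7.

7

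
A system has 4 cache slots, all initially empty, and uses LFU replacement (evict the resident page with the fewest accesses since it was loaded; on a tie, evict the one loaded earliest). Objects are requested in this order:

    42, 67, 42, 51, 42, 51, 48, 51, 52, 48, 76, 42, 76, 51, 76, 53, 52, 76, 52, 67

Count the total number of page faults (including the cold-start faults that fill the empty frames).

42: fault, frames (42)
67: fault, frames (42 67)
42: hit
51: fault, frames (42 67 51)
42: hit
51: hit
48: fault, frames (42 67 51 48)
51: hit
52: fault, evict 67, frames (42 51 48 52)
48: hit
76: fault, evict 52, frames (42 51 48 76)
42: hit
76: hit
51: hit
76: hit
53: fault, evict 48, frames (42 51 76 53)
52: fault, evict 53, frames (42 51 76 52)
76: hit
52: hit
67: fault, evict 52, frames (42 51 76 67)
Page faults: 9.

9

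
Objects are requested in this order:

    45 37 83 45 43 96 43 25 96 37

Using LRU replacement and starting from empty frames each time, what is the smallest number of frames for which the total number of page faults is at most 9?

2

f=1: 10 faults
f=2: 9 faults
f=3: 7 faults
f=4: 7 faults
f=5: 7 faults
f=6: 6 faults
Smallest f with faults ≤ 9 is 2.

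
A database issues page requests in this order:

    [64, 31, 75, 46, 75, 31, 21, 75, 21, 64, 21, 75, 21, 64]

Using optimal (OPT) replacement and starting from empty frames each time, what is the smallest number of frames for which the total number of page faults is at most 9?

2

f=1: 14 faults
f=2: 9 faults
f=3: 6 faults
f=4: 5 faults
f=5: 5 faults
Smallest f with faults ≤ 9 is 2.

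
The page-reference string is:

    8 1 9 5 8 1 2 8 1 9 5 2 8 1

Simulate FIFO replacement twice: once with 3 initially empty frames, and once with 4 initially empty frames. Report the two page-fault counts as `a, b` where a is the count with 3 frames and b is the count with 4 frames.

11, 12

3 frames: F F F F F F F . . F F . F F → 11 faults.
4 frames: F F F F . . F F F F F F F F → 12 faults.
12 > 11: adding a frame increased faults — Belady's anomaly.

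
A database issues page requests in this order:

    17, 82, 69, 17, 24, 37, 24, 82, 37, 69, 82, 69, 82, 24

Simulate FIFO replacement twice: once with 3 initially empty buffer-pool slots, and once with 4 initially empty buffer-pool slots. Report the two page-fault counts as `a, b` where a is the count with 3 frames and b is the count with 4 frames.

3 frames: F F F . F F . F . F . . . F → 8 faults.
4 frames: F F F . F F . . . . . . . . → 5 faults.
5 < 8: adding a frame reduced faults, as is typical.

8, 5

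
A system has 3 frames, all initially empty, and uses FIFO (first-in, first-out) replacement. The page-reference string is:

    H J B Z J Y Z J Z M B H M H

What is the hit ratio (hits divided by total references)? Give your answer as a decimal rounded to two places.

H -> fault, frames (H)
J -> fault, frames (H J)
B -> fault, frames (H J B)
Z -> fault, evict H, frames (J B Z)
J -> hit
Y -> fault, evict J, frames (B Z Y)
Z -> hit
J -> fault, evict B, frames (Z Y J)
Z -> hit
M -> fault, evict Z, frames (Y J M)
B -> fault, evict Y, frames (J M B)
H -> fault, evict J, frames (M B H)
M -> hit
H -> hit
Hits: 5 of 14 references → 5/14 = 0.3571.

0.36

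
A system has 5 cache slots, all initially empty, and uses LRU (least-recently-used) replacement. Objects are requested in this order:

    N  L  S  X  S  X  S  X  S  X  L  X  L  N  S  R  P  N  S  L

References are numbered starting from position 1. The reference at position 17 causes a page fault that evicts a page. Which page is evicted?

X

pos 1: N -> miss, frames {N}
pos 2: L -> miss, frames {N,L}
pos 3: S -> miss, frames {N,L,S}
pos 4: X -> miss, frames {N,L,S,X}
pos 5: S -> hit
pos 6: X -> hit
pos 7: S -> hit
pos 8: X -> hit
pos 9: S -> hit
pos 10: X -> hit
pos 11: L -> hit
pos 12: X -> hit
pos 13: L -> hit
pos 14: N -> hit
pos 15: S -> hit
pos 16: R -> miss, frames {X,L,N,S,R}
pos 17: P -> miss, evict X, frames {L,N,S,R,P}
At position 17, page X is evicted.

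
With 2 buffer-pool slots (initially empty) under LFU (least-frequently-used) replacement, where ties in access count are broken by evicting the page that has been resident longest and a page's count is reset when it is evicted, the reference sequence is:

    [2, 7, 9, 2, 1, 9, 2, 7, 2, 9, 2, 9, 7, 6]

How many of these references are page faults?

2 → miss, frames [2]
7 → miss, frames [2, 7]
9 → miss, evict 2, frames [7, 9]
2 → miss, evict 7, frames [9, 2]
1 → miss, evict 9, frames [2, 1]
9 → miss, evict 2, frames [1, 9]
2 → miss, evict 1, frames [9, 2]
7 → miss, evict 9, frames [2, 7]
2 → hit
9 → miss, evict 7, frames [2, 9]
2 → hit
9 → hit
7 → miss, evict 9, frames [2, 7]
6 → miss, evict 7, frames [2, 6]
Page faults: 11.

11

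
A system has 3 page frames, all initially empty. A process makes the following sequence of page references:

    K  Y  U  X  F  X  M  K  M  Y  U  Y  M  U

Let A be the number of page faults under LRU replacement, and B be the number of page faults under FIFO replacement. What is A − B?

-1

Under LRU: F F F F F . F F . F F . . . → 9 faults.
Under FIFO: F F F F F . F F . F F . F . → 10 faults.
A − B = 9 − 10 = -1.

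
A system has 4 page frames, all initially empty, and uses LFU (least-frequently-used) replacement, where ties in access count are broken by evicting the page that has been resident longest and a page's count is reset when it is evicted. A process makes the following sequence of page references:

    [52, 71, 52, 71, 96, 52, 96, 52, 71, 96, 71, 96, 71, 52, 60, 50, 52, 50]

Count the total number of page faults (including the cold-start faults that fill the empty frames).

52 → fault, frames [52]
71 → fault, frames [52, 71]
52 → hit
71 → hit
96 → fault, frames [52, 71, 96]
52 → hit
96 → hit
52 → hit
71 → hit
96 → hit
71 → hit
96 → hit
71 → hit
52 → hit
60 → fault, frames [52, 71, 96, 60]
50 → fault, evict 60, frames [52, 71, 96, 50]
52 → hit
50 → hit
Page faults: 5.

5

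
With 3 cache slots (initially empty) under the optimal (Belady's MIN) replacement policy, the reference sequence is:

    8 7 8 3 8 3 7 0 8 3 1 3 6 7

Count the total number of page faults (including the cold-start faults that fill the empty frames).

8 -> fault, frames {8}
7 -> fault, frames {8,7}
8 -> hit
3 -> fault, frames {8,7,3}
8 -> hit
3 -> hit
7 -> hit
0 -> fault, evict 7, frames {8,3,0}
8 -> hit
3 -> hit
1 -> fault, evict 0, frames {8,3,1}
3 -> hit
6 -> fault, evict 1, frames {8,3,6}
7 -> fault, evict 6, frames {8,3,7}
Page faults: 7.

7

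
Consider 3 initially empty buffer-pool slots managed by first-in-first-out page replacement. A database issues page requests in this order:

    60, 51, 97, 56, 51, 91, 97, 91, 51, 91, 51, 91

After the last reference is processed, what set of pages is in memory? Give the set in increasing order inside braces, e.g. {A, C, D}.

60 -> fault, frames [60]
51 -> fault, frames [60, 51]
97 -> fault, frames [60, 51, 97]
56 -> fault, evict 60, frames [51, 97, 56]
51 -> hit
91 -> fault, evict 51, frames [97, 56, 91]
97 -> hit
91 -> hit
51 -> fault, evict 97, frames [56, 91, 51]
91 -> hit
51 -> hit
91 -> hit

{51, 56, 91}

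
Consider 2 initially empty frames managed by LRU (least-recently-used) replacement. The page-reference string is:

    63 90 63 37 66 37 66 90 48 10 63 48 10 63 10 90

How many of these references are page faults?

12

63 → fault, frames {63}
90 → fault, frames {63,90}
63 → hit
37 → fault, evict 90, frames {63,37}
66 → fault, evict 63, frames {37,66}
37 → hit
66 → hit
90 → fault, evict 37, frames {66,90}
48 → fault, evict 66, frames {90,48}
10 → fault, evict 90, frames {48,10}
63 → fault, evict 48, frames {10,63}
48 → fault, evict 10, frames {63,48}
10 → fault, evict 63, frames {48,10}
63 → fault, evict 48, frames {10,63}
10 → hit
90 → fault, evict 63, frames {10,90}
Page faults: 12.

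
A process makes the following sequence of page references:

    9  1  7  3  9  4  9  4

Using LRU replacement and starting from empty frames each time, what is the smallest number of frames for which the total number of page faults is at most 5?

4

f=1: 8 faults
f=2: 6 faults
f=3: 6 faults
f=4: 5 faults
f=5: 5 faults
Smallest f with faults ≤ 5 is 4.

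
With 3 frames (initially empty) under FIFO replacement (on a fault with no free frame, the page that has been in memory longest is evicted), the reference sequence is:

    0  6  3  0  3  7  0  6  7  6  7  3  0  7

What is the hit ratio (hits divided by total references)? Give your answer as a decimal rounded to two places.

0.43

0 → miss, frames [0]
6 → miss, frames [0, 6]
3 → miss, frames [0, 6, 3]
0 → hit
3 → hit
7 → miss, evict 0, frames [6, 3, 7]
0 → miss, evict 6, frames [3, 7, 0]
6 → miss, evict 3, frames [7, 0, 6]
7 → hit
6 → hit
7 → hit
3 → miss, evict 7, frames [0, 6, 3]
0 → hit
7 → miss, evict 0, frames [6, 3, 7]
Hits: 6 of 14 references → 6/14 = 0.4286.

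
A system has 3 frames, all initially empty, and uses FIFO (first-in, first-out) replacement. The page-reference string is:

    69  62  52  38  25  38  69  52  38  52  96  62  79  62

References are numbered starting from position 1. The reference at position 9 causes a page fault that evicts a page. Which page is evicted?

pos 1: 69: fault, frames {69}
pos 2: 62: fault, frames {69,62}
pos 3: 52: fault, frames {69,62,52}
pos 4: 38: fault, evict 69, frames {62,52,38}
pos 5: 25: fault, evict 62, frames {52,38,25}
pos 6: 38: hit
pos 7: 69: fault, evict 52, frames {38,25,69}
pos 8: 52: fault, evict 38, frames {25,69,52}
pos 9: 38: fault, evict 25, frames {69,52,38}
At position 9, page 25 is evicted.

25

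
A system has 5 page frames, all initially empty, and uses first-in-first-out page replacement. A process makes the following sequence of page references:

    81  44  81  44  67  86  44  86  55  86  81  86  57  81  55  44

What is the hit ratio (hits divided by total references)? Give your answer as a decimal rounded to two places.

0.50

81 -> fault, frames [81]
44 -> fault, frames [81, 44]
81 -> hit
44 -> hit
67 -> fault, frames [81, 44, 67]
86 -> fault, frames [81, 44, 67, 86]
44 -> hit
86 -> hit
55 -> fault, frames [81, 44, 67, 86, 55]
86 -> hit
81 -> hit
86 -> hit
57 -> fault, evict 81, frames [44, 67, 86, 55, 57]
81 -> fault, evict 44, frames [67, 86, 55, 57, 81]
55 -> hit
44 -> fault, evict 67, frames [86, 55, 57, 81, 44]
Hits: 8 of 16 references → 8/16 = 0.5000.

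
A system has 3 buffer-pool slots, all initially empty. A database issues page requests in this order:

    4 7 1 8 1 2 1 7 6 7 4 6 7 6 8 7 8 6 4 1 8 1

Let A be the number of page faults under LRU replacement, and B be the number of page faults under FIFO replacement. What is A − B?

-2

Under LRU: F F F F . F . F F . F . . . F . . . F F F . → 12 faults.
Under FIFO: F F F F . F . F F . F . . . F F . F F F F . → 14 faults.
A − B = 12 − 14 = -2.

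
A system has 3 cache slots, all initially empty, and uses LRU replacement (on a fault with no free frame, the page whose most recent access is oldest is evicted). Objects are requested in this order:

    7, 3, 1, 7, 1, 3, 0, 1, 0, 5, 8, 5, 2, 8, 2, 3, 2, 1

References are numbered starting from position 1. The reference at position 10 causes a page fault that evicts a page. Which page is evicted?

pos 1: 7 → fault, frames [7]
pos 2: 3 → fault, frames [7, 3]
pos 3: 1 → fault, frames [7, 3, 1]
pos 4: 7 → hit
pos 5: 1 → hit
pos 6: 3 → hit
pos 7: 0 → fault, evict 7, frames [1, 3, 0]
pos 8: 1 → hit
pos 9: 0 → hit
pos 10: 5 → fault, evict 3, frames [1, 0, 5]
At position 10, page 3 is evicted.

3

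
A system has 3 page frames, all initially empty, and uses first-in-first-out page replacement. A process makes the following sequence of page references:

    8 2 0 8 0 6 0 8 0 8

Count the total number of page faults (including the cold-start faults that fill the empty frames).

8 → miss, frames {8}
2 → miss, frames {8,2}
0 → miss, frames {8,2,0}
8 → hit
0 → hit
6 → miss, evict 8, frames {2,0,6}
0 → hit
8 → miss, evict 2, frames {0,6,8}
0 → hit
8 → hit
Page faults: 5.

5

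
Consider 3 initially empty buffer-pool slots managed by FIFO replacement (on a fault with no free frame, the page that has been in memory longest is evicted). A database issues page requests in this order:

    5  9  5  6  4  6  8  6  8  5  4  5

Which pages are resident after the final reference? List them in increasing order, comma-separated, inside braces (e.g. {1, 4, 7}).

{4, 5, 8}

5 → fault, frames {5}
9 → fault, frames {5,9}
5 → hit
6 → fault, frames {5,9,6}
4 → fault, evict 5, frames {9,6,4}
6 → hit
8 → fault, evict 9, frames {6,4,8}
6 → hit
8 → hit
5 → fault, evict 6, frames {4,8,5}
4 → hit
5 → hit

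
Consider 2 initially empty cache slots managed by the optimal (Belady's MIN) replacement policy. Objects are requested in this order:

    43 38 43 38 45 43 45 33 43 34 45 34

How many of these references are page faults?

6

43 -> fault, frames {43}
38 -> fault, frames {43,38}
43 -> hit
38 -> hit
45 -> fault, evict 38, frames {43,45}
43 -> hit
45 -> hit
33 -> fault, evict 45, frames {43,33}
43 -> hit
34 -> fault, evict 33, frames {43,34}
45 -> fault, evict 43, frames {34,45}
34 -> hit
Page faults: 6.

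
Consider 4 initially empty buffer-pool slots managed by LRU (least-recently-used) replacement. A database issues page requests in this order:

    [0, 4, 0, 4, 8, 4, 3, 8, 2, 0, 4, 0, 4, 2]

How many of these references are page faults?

0 → miss, frames [0]
4 → miss, frames [0, 4]
0 → hit
4 → hit
8 → miss, frames [0, 4, 8]
4 → hit
3 → miss, frames [0, 8, 4, 3]
8 → hit
2 → miss, evict 0, frames [4, 3, 8, 2]
0 → miss, evict 4, frames [3, 8, 2, 0]
4 → miss, evict 3, frames [8, 2, 0, 4]
0 → hit
4 → hit
2 → hit
Page faults: 7.

7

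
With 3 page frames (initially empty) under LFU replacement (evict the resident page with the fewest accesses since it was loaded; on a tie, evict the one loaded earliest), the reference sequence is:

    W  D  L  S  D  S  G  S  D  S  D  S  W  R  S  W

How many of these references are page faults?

W → fault, frames (W)
D → fault, frames (W D)
L → fault, frames (W D L)
S → fault, evict W, frames (D L S)
D → hit
S → hit
G → fault, evict L, frames (D S G)
S → hit
D → hit
S → hit
D → hit
S → hit
W → fault, evict G, frames (D S W)
R → fault, evict W, frames (D S R)
S → hit
W → fault, evict R, frames (D S W)
Page faults: 8.

8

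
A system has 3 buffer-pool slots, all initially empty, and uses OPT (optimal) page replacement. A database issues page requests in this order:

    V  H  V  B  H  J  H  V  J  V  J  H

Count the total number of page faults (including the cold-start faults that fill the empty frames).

4

V -> miss, frames {V}
H -> miss, frames {V,H}
V -> hit
B -> miss, frames {V,H,B}
H -> hit
J -> miss, evict B, frames {V,H,J}
H -> hit
V -> hit
J -> hit
V -> hit
J -> hit
H -> hit
Page faults: 4.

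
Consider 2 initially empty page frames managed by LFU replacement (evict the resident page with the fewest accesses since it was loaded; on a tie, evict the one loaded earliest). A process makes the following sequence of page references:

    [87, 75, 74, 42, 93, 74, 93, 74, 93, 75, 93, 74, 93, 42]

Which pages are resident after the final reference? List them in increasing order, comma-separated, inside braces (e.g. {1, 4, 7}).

87: fault, frames [87]
75: fault, frames [87, 75]
74: fault, evict 87, frames [75, 74]
42: fault, evict 75, frames [74, 42]
93: fault, evict 74, frames [42, 93]
74: fault, evict 42, frames [93, 74]
93: hit
74: hit
93: hit
75: fault, evict 74, frames [93, 75]
93: hit
74: fault, evict 75, frames [93, 74]
93: hit
42: fault, evict 74, frames [93, 42]

{42, 93}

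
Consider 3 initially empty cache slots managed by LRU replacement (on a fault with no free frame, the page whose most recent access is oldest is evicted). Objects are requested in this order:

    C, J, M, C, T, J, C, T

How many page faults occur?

C -> fault, frames (C)
J -> fault, frames (C J)
M -> fault, frames (C J M)
C -> hit
T -> fault, evict J, frames (M C T)
J -> fault, evict M, frames (C T J)
C -> hit
T -> hit
Page faults: 5.

5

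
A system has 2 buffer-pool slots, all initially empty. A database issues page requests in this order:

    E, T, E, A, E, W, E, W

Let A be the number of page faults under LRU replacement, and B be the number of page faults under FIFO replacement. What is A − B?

-1

Under LRU: F F . F . F . . → 4 faults.
Under FIFO: F F . F F F . . → 5 faults.
A − B = 4 − 5 = -1.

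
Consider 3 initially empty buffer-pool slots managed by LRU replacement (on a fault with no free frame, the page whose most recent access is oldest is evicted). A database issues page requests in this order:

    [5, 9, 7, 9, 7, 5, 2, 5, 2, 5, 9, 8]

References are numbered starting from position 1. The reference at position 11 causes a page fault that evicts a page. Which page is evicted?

7

pos 1: 5: miss, frames [5]
pos 2: 9: miss, frames [5, 9]
pos 3: 7: miss, frames [5, 9, 7]
pos 4: 9: hit
pos 5: 7: hit
pos 6: 5: hit
pos 7: 2: miss, evict 9, frames [7, 5, 2]
pos 8: 5: hit
pos 9: 2: hit
pos 10: 5: hit
pos 11: 9: miss, evict 7, frames [2, 5, 9]
At position 11, page 7 is evicted.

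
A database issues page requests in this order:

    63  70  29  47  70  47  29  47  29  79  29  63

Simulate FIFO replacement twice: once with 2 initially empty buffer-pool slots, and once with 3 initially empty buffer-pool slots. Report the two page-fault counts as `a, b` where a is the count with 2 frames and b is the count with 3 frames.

10, 6

2 frames: F F F F F . F F . F F F → 10 faults.
3 frames: F F F F . . . . . F . F → 6 faults.
6 < 10: adding a frame reduced faults, as is typical.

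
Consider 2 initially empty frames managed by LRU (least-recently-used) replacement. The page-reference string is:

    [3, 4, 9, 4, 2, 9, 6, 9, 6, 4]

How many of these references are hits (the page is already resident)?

3

3: miss, frames {3}
4: miss, frames {3,4}
9: miss, evict 3, frames {4,9}
4: hit
2: miss, evict 9, frames {4,2}
9: miss, evict 4, frames {2,9}
6: miss, evict 2, frames {9,6}
9: hit
6: hit
4: miss, evict 9, frames {6,4}
Hits: 3.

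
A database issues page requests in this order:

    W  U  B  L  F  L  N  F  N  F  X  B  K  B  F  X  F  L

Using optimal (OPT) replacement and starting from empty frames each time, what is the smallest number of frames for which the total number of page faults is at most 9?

4

f=1: 18 faults
f=2: 12 faults
f=3: 10 faults
f=4: 9 faults
f=5: 8 faults
f=6: 8 faults
f=7: 8 faults
f=8: 8 faults
Smallest f with faults ≤ 9 is 4.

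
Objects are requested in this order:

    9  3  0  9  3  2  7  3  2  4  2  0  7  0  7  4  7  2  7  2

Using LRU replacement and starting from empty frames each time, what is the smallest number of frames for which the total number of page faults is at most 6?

f=1: 20 faults
f=2: 14 faults
f=3: 10 faults
f=4: 8 faults
f=5: 7 faults
f=6: 6 faults
Smallest f with faults ≤ 6 is 6.

6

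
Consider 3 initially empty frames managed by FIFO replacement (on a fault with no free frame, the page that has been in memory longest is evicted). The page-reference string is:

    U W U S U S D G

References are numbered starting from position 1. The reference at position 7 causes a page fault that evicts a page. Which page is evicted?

U

pos 1: U → miss, frames (U)
pos 2: W → miss, frames (U W)
pos 3: U → hit
pos 4: S → miss, frames (U W S)
pos 5: U → hit
pos 6: S → hit
pos 7: D → miss, evict U, frames (W S D)
At position 7, page U is evicted.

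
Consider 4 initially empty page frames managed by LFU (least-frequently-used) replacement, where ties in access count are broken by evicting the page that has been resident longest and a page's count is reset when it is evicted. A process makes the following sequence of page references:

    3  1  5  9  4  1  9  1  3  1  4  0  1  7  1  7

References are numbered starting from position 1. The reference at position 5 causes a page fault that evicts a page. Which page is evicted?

pos 1: 3: fault, frames [3]
pos 2: 1: fault, frames [3, 1]
pos 3: 5: fault, frames [3, 1, 5]
pos 4: 9: fault, frames [3, 1, 5, 9]
pos 5: 4: fault, evict 3, frames [1, 5, 9, 4]
At position 5, page 3 is evicted.

3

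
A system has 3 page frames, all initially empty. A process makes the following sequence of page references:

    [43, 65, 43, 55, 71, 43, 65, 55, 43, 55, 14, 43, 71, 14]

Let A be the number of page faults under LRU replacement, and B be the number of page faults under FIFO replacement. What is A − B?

-2

Under LRU: F F . F F . F F . . F . F . → 8 faults.
Under FIFO: F F . F F F F F . . F F F . → 10 faults.
A − B = 8 − 10 = -2.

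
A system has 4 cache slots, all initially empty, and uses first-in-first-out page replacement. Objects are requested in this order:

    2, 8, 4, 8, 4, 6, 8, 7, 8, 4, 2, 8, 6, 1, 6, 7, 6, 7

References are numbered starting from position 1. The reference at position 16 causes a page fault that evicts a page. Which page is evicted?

2

pos 1: 2: fault, frames (2)
pos 2: 8: fault, frames (2 8)
pos 3: 4: fault, frames (2 8 4)
pos 4: 8: hit
pos 5: 4: hit
pos 6: 6: fault, frames (2 8 4 6)
pos 7: 8: hit
pos 8: 7: fault, evict 2, frames (8 4 6 7)
pos 9: 8: hit
pos 10: 4: hit
pos 11: 2: fault, evict 8, frames (4 6 7 2)
pos 12: 8: fault, evict 4, frames (6 7 2 8)
pos 13: 6: hit
pos 14: 1: fault, evict 6, frames (7 2 8 1)
pos 15: 6: fault, evict 7, frames (2 8 1 6)
pos 16: 7: fault, evict 2, frames (8 1 6 7)
At position 16, page 2 is evicted.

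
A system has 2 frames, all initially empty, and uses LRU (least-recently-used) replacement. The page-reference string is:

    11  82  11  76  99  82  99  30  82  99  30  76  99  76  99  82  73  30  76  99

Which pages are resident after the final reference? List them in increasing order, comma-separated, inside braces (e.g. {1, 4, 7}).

11 -> fault, frames (11)
82 -> fault, frames (11 82)
11 -> hit
76 -> fault, evict 82, frames (11 76)
99 -> fault, evict 11, frames (76 99)
82 -> fault, evict 76, frames (99 82)
99 -> hit
30 -> fault, evict 82, frames (99 30)
82 -> fault, evict 99, frames (30 82)
99 -> fault, evict 30, frames (82 99)
30 -> fault, evict 82, frames (99 30)
76 -> fault, evict 99, frames (30 76)
99 -> fault, evict 30, frames (76 99)
76 -> hit
99 -> hit
82 -> fault, evict 76, frames (99 82)
73 -> fault, evict 99, frames (82 73)
30 -> fault, evict 82, frames (73 30)
76 -> fault, evict 73, frames (30 76)
99 -> fault, evict 30, frames (76 99)

{76, 99}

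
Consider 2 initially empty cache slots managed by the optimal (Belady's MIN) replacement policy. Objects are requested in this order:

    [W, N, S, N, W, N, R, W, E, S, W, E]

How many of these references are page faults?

8

W → fault, frames {W}
N → fault, frames {W,N}
S → fault, evict W, frames {N,S}
N → hit
W → fault, evict S, frames {N,W}
N → hit
R → fault, evict N, frames {W,R}
W → hit
E → fault, evict R, frames {W,E}
S → fault, evict E, frames {W,S}
W → hit
E → fault, evict S, frames {W,E}
Page faults: 8.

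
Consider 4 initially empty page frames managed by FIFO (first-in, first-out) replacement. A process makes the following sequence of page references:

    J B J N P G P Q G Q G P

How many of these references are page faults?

6

J → miss, frames (J)
B → miss, frames (J B)
J → hit
N → miss, frames (J B N)
P → miss, frames (J B N P)
G → miss, evict J, frames (B N P G)
P → hit
Q → miss, evict B, frames (N P G Q)
G → hit
Q → hit
G → hit
P → hit
Page faults: 6.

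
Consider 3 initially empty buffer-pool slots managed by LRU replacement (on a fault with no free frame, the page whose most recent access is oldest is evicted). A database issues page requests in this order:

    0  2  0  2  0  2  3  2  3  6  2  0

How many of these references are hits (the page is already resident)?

7

0 -> miss, frames [0]
2 -> miss, frames [0, 2]
0 -> hit
2 -> hit
0 -> hit
2 -> hit
3 -> miss, frames [0, 2, 3]
2 -> hit
3 -> hit
6 -> miss, evict 0, frames [2, 3, 6]
2 -> hit
0 -> miss, evict 3, frames [6, 2, 0]
Hits: 7.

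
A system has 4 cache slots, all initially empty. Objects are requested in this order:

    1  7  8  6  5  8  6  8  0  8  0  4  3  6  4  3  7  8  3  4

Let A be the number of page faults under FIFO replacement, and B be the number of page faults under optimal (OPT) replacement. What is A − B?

Under FIFO: F F F F F . . . F . . F F F . . F F . F → 12 faults.
Under OPT: F F F F F . . . F . . F F . . . . F . . → 9 faults.
A − B = 12 − 9 = 3.

3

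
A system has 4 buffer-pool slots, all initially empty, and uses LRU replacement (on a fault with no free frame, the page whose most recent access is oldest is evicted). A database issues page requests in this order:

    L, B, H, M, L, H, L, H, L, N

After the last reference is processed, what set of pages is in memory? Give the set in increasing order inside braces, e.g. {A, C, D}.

L -> fault, frames (L)
B -> fault, frames (L B)
H -> fault, frames (L B H)
M -> fault, frames (L B H M)
L -> hit
H -> hit
L -> hit
H -> hit
L -> hit
N -> fault, evict B, frames (M H L N)

{H, L, M, N}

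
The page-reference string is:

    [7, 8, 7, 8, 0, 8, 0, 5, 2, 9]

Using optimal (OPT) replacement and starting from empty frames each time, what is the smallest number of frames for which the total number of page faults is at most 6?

f=1: 10 faults
f=2: 6 faults
f=3: 6 faults
f=4: 6 faults
f=5: 6 faults
f=6: 6 faults
Smallest f with faults ≤ 6 is 2.

2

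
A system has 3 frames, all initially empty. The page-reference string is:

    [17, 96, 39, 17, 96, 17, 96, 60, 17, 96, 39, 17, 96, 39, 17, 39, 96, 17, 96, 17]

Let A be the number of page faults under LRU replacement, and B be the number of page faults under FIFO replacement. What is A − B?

Under LRU: F F F . . . . F . . F . . . . . . . . . → 5 faults.
Under FIFO: F F F . . . . F F F F . . . . . . . . . → 7 faults.
A − B = 5 − 7 = -2.

-2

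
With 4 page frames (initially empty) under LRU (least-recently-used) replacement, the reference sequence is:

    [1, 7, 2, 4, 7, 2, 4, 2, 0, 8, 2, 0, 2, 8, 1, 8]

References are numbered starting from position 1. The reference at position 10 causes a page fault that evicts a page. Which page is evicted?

7

pos 1: 1 → fault, frames [1]
pos 2: 7 → fault, frames [1, 7]
pos 3: 2 → fault, frames [1, 7, 2]
pos 4: 4 → fault, frames [1, 7, 2, 4]
pos 5: 7 → hit
pos 6: 2 → hit
pos 7: 4 → hit
pos 8: 2 → hit
pos 9: 0 → fault, evict 1, frames [7, 4, 2, 0]
pos 10: 8 → fault, evict 7, frames [4, 2, 0, 8]
At position 10, page 7 is evicted.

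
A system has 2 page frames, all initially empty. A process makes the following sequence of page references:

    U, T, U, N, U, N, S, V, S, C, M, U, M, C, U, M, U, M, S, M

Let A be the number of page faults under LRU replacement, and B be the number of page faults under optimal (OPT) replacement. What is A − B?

Under LRU: F F . F . . F F . F F F . F F F . . F . → 12 faults.
Under OPT: F F . F . . F F . F F F . F . F . . F . → 11 faults.
A − B = 12 − 11 = 1.

1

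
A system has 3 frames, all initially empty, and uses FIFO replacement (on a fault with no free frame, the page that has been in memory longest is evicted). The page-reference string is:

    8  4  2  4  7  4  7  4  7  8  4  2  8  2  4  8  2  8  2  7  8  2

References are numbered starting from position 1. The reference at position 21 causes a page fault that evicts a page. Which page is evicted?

pos 1: 8: fault, frames [8]
pos 2: 4: fault, frames [8, 4]
pos 3: 2: fault, frames [8, 4, 2]
pos 4: 4: hit
pos 5: 7: fault, evict 8, frames [4, 2, 7]
pos 6: 4: hit
pos 7: 7: hit
pos 8: 4: hit
pos 9: 7: hit
pos 10: 8: fault, evict 4, frames [2, 7, 8]
pos 11: 4: fault, evict 2, frames [7, 8, 4]
pos 12: 2: fault, evict 7, frames [8, 4, 2]
pos 13: 8: hit
pos 14: 2: hit
pos 15: 4: hit
pos 16: 8: hit
pos 17: 2: hit
pos 18: 8: hit
pos 19: 2: hit
pos 20: 7: fault, evict 8, frames [4, 2, 7]
pos 21: 8: fault, evict 4, frames [2, 7, 8]
At position 21, page 4 is evicted.

4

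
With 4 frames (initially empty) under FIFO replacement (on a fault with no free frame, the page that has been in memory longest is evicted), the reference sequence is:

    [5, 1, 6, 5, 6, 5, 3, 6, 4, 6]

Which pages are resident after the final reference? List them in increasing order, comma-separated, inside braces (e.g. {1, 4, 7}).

5 -> miss, frames {5}
1 -> miss, frames {5,1}
6 -> miss, frames {5,1,6}
5 -> hit
6 -> hit
5 -> hit
3 -> miss, frames {5,1,6,3}
6 -> hit
4 -> miss, evict 5, frames {1,6,3,4}
6 -> hit

{1, 3, 4, 6}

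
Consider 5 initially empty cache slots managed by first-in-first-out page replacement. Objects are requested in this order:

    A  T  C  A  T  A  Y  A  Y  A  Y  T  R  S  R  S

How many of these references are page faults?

A: fault, frames [A]
T: fault, frames [A, T]
C: fault, frames [A, T, C]
A: hit
T: hit
A: hit
Y: fault, frames [A, T, C, Y]
A: hit
Y: hit
A: hit
Y: hit
T: hit
R: fault, frames [A, T, C, Y, R]
S: fault, evict A, frames [T, C, Y, R, S]
R: hit
S: hit
Page faults: 6.

6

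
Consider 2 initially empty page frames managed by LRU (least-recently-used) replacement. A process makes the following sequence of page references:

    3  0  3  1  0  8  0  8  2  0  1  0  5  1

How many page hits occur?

4

3 → fault, frames (3)
0 → fault, frames (3 0)
3 → hit
1 → fault, evict 0, frames (3 1)
0 → fault, evict 3, frames (1 0)
8 → fault, evict 1, frames (0 8)
0 → hit
8 → hit
2 → fault, evict 0, frames (8 2)
0 → fault, evict 8, frames (2 0)
1 → fault, evict 2, frames (0 1)
0 → hit
5 → fault, evict 1, frames (0 5)
1 → fault, evict 0, frames (5 1)
Hits: 4.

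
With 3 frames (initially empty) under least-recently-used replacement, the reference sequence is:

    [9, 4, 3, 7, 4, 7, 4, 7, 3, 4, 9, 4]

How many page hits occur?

9 → miss, frames {9}
4 → miss, frames {9,4}
3 → miss, frames {9,4,3}
7 → miss, evict 9, frames {4,3,7}
4 → hit
7 → hit
4 → hit
7 → hit
3 → hit
4 → hit
9 → miss, evict 7, frames {3,4,9}
4 → hit
Hits: 7.

7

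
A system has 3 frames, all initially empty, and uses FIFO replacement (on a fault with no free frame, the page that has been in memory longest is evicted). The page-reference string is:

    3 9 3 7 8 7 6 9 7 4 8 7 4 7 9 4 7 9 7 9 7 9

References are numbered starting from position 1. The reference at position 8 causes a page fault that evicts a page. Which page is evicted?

pos 1: 3 -> fault, frames [3]
pos 2: 9 -> fault, frames [3, 9]
pos 3: 3 -> hit
pos 4: 7 -> fault, frames [3, 9, 7]
pos 5: 8 -> fault, evict 3, frames [9, 7, 8]
pos 6: 7 -> hit
pos 7: 6 -> fault, evict 9, frames [7, 8, 6]
pos 8: 9 -> fault, evict 7, frames [8, 6, 9]
At position 8, page 7 is evicted.

7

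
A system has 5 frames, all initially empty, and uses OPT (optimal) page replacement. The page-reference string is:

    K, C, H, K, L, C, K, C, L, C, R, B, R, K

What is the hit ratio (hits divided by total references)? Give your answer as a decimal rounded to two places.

0.57

K → fault, frames (K)
C → fault, frames (K C)
H → fault, frames (K C H)
K → hit
L → fault, frames (K C H L)
C → hit
K → hit
C → hit
L → hit
C → hit
R → fault, frames (K C H L R)
B → fault, evict L, frames (K C H R B)
R → hit
K → hit
Hits: 8 of 14 references → 8/14 = 0.5714.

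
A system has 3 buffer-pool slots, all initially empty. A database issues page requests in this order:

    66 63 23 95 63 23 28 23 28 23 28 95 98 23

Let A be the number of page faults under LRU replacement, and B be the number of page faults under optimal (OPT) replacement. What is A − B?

Under LRU: F F F F . . F . . . . F F F → 8 faults.
Under OPT: F F F F . . F . . . . . F . → 6 faults.
A − B = 8 − 6 = 2.

2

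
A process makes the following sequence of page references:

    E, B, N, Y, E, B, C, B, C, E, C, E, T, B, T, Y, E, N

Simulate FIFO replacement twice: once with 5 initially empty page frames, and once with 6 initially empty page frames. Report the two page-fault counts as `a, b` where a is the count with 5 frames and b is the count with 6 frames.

5 frames: F F F F . . F . . . . . F . . . F . → 7 faults.
6 frames: F F F F . . F . . . . . F . . . . . → 6 faults.
6 < 7: adding a frame reduced faults, as is typical.

7, 6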